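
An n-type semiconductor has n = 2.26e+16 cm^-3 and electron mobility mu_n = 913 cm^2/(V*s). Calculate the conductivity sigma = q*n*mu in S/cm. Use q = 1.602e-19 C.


Step 1: sigma = q * n * mu
Step 2: sigma = 1.602e-19 * 2.26e+16 * 913
Step 3: sigma = 3.306e+00 S/cm

3.306e+00


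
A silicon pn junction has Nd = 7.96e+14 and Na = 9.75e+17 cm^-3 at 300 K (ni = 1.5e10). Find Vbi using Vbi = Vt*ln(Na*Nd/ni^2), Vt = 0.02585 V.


Step 1: Compute Na*Nd/ni^2 = 9.75e+17 * 7.96e+14 / (1.5e10)^2 = 3.4493e+12
Step 2: ln(3.4493e+12) = 28.8692
Step 3: Vbi = 0.02585 * 28.8692 = 0.746 V

0.746


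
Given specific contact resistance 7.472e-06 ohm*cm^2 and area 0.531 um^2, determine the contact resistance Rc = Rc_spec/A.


Step 1: Convert area to cm^2: 0.531 um^2 = 5.3100e-09 cm^2
Step 2: Rc = Rc_spec / A = 7.472e-06 / 5.3100e-09
Step 3: Rc = 1.41e+03 ohms

1.41e+03


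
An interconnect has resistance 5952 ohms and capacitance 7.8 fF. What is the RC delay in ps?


Step 1: tau = R * C
Step 2: tau = 5952 * 7.8 fF = 5952 * 7.8e-15 F
Step 3: tau = 4.64256e-11 s = 46.4256 ps

46.4256


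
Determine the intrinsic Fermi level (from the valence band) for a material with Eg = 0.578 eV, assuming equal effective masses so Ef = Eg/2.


Step 1: For an intrinsic semiconductor, the Fermi level sits at midgap.
Step 2: Ef = Eg / 2 = 0.578 / 2 = 0.289 eV

0.289


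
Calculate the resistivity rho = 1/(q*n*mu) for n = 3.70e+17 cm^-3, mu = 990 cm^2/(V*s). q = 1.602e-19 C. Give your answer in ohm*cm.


Step 1: sigma = q * n * mu = 1.602e-19 * 3.70e+17 * 990 = 5.86813e+01 S/cm
Step 2: rho = 1 / sigma = 1 / 5.86813e+01 = 0.01704 ohm*cm

0.01704


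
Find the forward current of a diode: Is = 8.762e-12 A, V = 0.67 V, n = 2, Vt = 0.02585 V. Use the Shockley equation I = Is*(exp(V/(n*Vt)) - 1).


Step 1: V/(n*Vt) = 0.67/(2*0.02585) = 12.9594
Step 2: exp(12.9594) = 4.2481e+05
Step 3: I = 8.762e-12 * (4.2481e+05 - 1) = 3.72e-06 A

3.72e-06


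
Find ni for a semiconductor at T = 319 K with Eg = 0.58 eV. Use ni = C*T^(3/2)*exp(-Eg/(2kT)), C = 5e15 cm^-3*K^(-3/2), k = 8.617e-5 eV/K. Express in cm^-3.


Step 1: Compute kT = 8.617e-5 * 319 = 0.02748823 eV
Step 2: Exponent = -Eg/(2kT) = -0.58/(2*0.02748823) = -10.54997
Step 3: T^(3/2) = 319^1.5 = 5697.52
Step 4: ni = 5e15 * 5697.52 * exp(-10.54997) = 7.46e+14 cm^-3

7.46e+14


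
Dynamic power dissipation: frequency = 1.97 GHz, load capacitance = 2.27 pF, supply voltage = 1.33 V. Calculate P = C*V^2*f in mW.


Step 1: V^2 = 1.33^2 = 1.7689 V^2
Step 2: P = C*V^2*f = 2.27e-12 F * 1.7689 * 1.97e9 Hz
Step 3: P = 7.91034391e-03 W
Step 4: P = 7.91 mW

7.91


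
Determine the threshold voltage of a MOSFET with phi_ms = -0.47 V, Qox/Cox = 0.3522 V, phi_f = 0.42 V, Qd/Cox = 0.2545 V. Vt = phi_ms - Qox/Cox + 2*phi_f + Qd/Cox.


Step 1: Vt = phi_ms - Qox/Cox + 2*phi_f + Qd/Cox
Step 2: Vt = -0.47 - 0.3522 + 2*0.42 + 0.2545
Step 3: Vt = -0.47 - 0.3522 + 0.84 + 0.2545
Step 4: Vt = 0.2723 V

0.2723


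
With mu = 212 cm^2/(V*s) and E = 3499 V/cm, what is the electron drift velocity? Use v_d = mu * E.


Step 1: v_d = mu * E
Step 2: v_d = 212 * 3499 = 741788
Step 3: v_d = 7.42e+05 cm/s

7.42e+05


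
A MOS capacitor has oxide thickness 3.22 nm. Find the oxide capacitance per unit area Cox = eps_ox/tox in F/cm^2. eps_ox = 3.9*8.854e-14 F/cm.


Step 1: eps_ox = 3.9 * 8.854e-14 = 3.45306e-13 F/cm
Step 2: tox in cm = 3.22 nm * 1e-7 = 3.2200e-07 cm
Step 3: Cox = 3.45306e-13 / 3.2200e-07 = 1.07e-06 F/cm^2

1.07e-06


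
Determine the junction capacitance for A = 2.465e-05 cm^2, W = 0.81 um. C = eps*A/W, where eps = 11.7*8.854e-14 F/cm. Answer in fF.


Step 1: eps_Si = 11.7 * 8.854e-14 = 1.035918e-12 F/cm
Step 2: W in cm = 0.81 * 1e-4 = 8.10e-05 cm
Step 3: C = 1.035918e-12 * 2.465e-05 / 8.10e-05 = 3.152516e-13 F
Step 4: C = 315.25 fF

315.25


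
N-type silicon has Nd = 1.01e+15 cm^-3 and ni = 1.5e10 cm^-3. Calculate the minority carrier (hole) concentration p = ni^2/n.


Step 1: Since Nd >> ni, n ≈ Nd = 1.01e+15 cm^-3
Step 2: p = ni^2 / n = (1.5e10)^2 / 1.01e+15
Step 3: p = 2.25e20 / 1.01e+15 = 2.23e+05 cm^-3

2.23e+05


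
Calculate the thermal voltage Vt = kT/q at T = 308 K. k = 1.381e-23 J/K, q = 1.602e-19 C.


Step 1: kT = 1.381e-23 * 308 = 4.25348e-21 J
Step 2: Vt = kT/q = 4.25348e-21 / 1.602e-19
Step 3: Vt = 0.02655 V

0.02655


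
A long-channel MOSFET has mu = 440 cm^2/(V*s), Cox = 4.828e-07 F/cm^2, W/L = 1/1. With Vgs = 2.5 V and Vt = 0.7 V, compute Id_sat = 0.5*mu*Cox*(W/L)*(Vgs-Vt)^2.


Step 1: Overdrive voltage Vov = Vgs - Vt = 2.5 - 0.7 = 1.8 V
Step 2: W/L = 1/1 = 1
Step 3: Id = 0.5 * 440 * 4.828e-07 * 1 * 1.8^2
Step 4: Id = 3.44e-04 A

3.44e-04


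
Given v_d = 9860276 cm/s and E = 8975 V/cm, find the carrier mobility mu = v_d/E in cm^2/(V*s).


Step 1: mu = v_d / E
Step 2: mu = 9860276 / 8975
Step 3: mu = 1098.64 cm^2/(V*s)

1098.64


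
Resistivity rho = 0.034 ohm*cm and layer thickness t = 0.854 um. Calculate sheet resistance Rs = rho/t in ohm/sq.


Step 1: Convert thickness to cm: t = 0.854 um = 8.5400e-05 cm
Step 2: Rs = rho / t = 0.034 / 8.5400e-05
Step 3: Rs = 398.1 ohm/sq

398.1


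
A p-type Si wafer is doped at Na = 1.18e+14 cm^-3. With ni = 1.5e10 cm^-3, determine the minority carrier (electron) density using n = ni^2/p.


Step 1: Majority hole concentration p ≈ Na = 1.18e+14 cm^-3
Step 2: n = ni^2 / Na = (1.5e10)^2 / 1.18e+14
Step 3: n = 1.91e+06 cm^-3

1.91e+06


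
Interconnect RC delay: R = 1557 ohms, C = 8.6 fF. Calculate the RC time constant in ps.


Step 1: tau = R * C
Step 2: tau = 1557 * 8.6 fF = 1557 * 8.6e-15 F
Step 3: tau = 1.33902e-11 s = 13.3902 ps

13.3902


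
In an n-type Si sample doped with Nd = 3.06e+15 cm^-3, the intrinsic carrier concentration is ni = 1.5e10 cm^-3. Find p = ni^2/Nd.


Step 1: Since Nd >> ni, n ≈ Nd = 3.06e+15 cm^-3
Step 2: p = ni^2 / n = (1.5e10)^2 / 3.06e+15
Step 3: p = 2.25e20 / 3.06e+15 = 7.35e+04 cm^-3

7.35e+04


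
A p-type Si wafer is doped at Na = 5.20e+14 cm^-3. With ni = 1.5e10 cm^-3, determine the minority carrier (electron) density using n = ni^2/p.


Step 1: Majority hole concentration p ≈ Na = 5.20e+14 cm^-3
Step 2: n = ni^2 / Na = (1.5e10)^2 / 5.20e+14
Step 3: n = 4.33e+05 cm^-3

4.33e+05


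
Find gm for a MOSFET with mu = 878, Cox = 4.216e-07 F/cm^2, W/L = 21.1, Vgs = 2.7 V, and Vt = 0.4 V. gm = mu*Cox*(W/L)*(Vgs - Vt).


Step 1: Vov = Vgs - Vt = 2.7 - 0.4 = 2.3 V
Step 2: gm = mu * Cox * (W/L) * Vov
Step 3: gm = 878 * 4.216e-07 * 21.1 * 2.3 = 1.80e-02 S

1.80e-02


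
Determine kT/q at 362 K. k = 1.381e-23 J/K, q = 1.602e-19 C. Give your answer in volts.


Step 1: kT = 1.381e-23 * 362 = 4.99922e-21 J
Step 2: Vt = kT/q = 4.99922e-21 / 1.602e-19
Step 3: Vt = 0.03121 V

0.03121


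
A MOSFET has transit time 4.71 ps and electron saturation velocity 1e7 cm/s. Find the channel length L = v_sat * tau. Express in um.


Step 1: tau in seconds = 4.71 ps * 1e-12 = 4.7100e-12 s
Step 2: L = v_sat * tau = 1e7 * 4.7100e-12 = 4.7100e-05 cm
Step 3: L in um = 4.7100e-05 * 1e4 = 0.471 um

0.471


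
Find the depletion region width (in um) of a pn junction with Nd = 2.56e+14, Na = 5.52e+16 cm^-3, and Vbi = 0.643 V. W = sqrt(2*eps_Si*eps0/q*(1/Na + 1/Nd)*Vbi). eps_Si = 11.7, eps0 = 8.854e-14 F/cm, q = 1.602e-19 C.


Step 1: 1/Na + 1/Nd = 1/5.52e+16 + 1/2.56e+14 = 3.92437e-15
Step 2: 2*eps*eps0/q = 2*11.7*8.854e-14/1.602e-19 = 1.293281e+07
Step 3: W^2 = 1.293281e+07 * 3.92437e-15 * 0.643 = 3.26343e-08
Step 4: W = sqrt(3.26343e-08) = 1.806e-04 cm = 1.806 um

1.806


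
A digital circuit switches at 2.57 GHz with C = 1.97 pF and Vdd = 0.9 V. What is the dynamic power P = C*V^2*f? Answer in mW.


Step 1: V^2 = 0.9^2 = 0.81 V^2
Step 2: P = C*V^2*f = 1.97e-12 F * 0.81 * 2.57e9 Hz
Step 3: P = 4.100949e-03 W
Step 4: P = 4.101 mW

4.101


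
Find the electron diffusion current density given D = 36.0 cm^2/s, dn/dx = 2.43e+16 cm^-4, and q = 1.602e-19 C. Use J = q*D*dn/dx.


Step 1: J = q * D * (dn/dx)
Step 2: J = 1.602e-19 * 36.0 * 2.43e+16
Step 3: J = 1.40e-01 A/cm^2

1.40e-01


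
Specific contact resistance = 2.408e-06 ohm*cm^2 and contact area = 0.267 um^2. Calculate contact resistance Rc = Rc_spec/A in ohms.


Step 1: Convert area to cm^2: 0.267 um^2 = 2.6700e-09 cm^2
Step 2: Rc = Rc_spec / A = 2.408e-06 / 2.6700e-09
Step 3: Rc = 9.02e+02 ohms

9.02e+02


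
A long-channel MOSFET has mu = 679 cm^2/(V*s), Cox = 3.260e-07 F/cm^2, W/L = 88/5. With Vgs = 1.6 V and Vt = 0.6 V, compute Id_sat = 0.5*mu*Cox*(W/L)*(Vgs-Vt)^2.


Step 1: Overdrive voltage Vov = Vgs - Vt = 1.6 - 0.6 = 1.0 V
Step 2: W/L = 88/5 = 17.6
Step 3: Id = 0.5 * 679 * 3.260e-07 * 17.6 * 1.0^2
Step 4: Id = 1.95e-03 A

1.95e-03


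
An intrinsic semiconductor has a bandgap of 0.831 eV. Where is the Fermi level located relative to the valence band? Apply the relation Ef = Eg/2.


Step 1: For an intrinsic semiconductor, the Fermi level sits at midgap.
Step 2: Ef = Eg / 2 = 0.831 / 2 = 0.4155 eV

0.4155


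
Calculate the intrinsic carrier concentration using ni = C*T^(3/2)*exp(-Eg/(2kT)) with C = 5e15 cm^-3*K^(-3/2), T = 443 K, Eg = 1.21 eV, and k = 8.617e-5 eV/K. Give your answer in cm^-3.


Step 1: Compute kT = 8.617e-5 * 443 = 0.03817331 eV
Step 2: Exponent = -Eg/(2kT) = -1.21/(2*0.03817331) = -15.84877
Step 3: T^(3/2) = 443^1.5 = 9324.07
Step 4: ni = 5e15 * 9324.07 * exp(-15.84877) = 6.10e+12 cm^-3

6.10e+12


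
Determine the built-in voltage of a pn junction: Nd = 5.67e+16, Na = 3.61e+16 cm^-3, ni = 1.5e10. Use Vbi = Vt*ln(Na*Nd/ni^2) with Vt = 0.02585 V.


Step 1: Compute Na*Nd/ni^2 = 3.61e+16 * 5.67e+16 / (1.5e10)^2 = 9.0972e+12
Step 2: ln(9.0972e+12) = 29.8390
Step 3: Vbi = 0.02585 * 29.8390 = 0.771 V

0.771


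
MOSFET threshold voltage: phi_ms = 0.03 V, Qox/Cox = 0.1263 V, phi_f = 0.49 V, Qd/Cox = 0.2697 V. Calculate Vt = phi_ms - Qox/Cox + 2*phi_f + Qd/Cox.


Step 1: Vt = phi_ms - Qox/Cox + 2*phi_f + Qd/Cox
Step 2: Vt = 0.03 - 0.1263 + 2*0.49 + 0.2697
Step 3: Vt = 0.03 - 0.1263 + 0.98 + 0.2697
Step 4: Vt = 1.1534 V

1.1534


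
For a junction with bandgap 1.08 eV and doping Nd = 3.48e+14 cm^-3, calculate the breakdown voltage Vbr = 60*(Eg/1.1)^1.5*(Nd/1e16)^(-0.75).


Step 1: Eg/1.1 = 1.08/1.1 = 0.981818
Step 2: (Eg/1.1)^1.5 = 0.981818^1.5 = 0.972851
Step 3: (Nd/1e16)^(-0.75) = (0.0348)^(-0.75) = 12.411251
Step 4: Vbr = 60 * 0.972851 * 12.411251 = 724.5 V

724.5


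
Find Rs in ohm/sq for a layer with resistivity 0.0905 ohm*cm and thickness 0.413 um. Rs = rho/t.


Step 1: Convert thickness to cm: t = 0.413 um = 4.1300e-05 cm
Step 2: Rs = rho / t = 0.0905 / 4.1300e-05
Step 3: Rs = 2191.3 ohm/sq

2191.3


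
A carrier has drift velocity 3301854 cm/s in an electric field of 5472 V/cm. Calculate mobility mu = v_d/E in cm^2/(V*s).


Step 1: mu = v_d / E
Step 2: mu = 3301854 / 5472
Step 3: mu = 603.41 cm^2/(V*s)

603.41


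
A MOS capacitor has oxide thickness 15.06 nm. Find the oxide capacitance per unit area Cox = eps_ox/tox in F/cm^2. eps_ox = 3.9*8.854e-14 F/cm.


Step 1: eps_ox = 3.9 * 8.854e-14 = 3.45306e-13 F/cm
Step 2: tox in cm = 15.06 nm * 1e-7 = 1.5060e-06 cm
Step 3: Cox = 3.45306e-13 / 1.5060e-06 = 2.29e-07 F/cm^2

2.29e-07


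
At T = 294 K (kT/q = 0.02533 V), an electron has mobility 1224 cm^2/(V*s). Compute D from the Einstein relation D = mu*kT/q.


Step 1: D = mu * (kT/q)
Step 2: D = 1224 * 0.02533
Step 3: D = 31.0 cm^2/s

31.0


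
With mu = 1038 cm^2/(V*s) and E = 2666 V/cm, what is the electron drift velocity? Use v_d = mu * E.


Step 1: v_d = mu * E
Step 2: v_d = 1038 * 2666 = 2767308
Step 3: v_d = 2.77e+06 cm/s

2.77e+06


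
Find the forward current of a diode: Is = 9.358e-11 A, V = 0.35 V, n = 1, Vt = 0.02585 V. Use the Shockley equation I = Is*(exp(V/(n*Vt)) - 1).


Step 1: V/(n*Vt) = 0.35/(1*0.02585) = 13.5397
Step 2: exp(13.5397) = 7.5896e+05
Step 3: I = 9.358e-11 * (7.5896e+05 - 1) = 7.10e-05 A

7.10e-05


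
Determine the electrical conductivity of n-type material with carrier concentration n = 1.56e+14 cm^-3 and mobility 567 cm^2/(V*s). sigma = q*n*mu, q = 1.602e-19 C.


Step 1: sigma = q * n * mu
Step 2: sigma = 1.602e-19 * 1.56e+14 * 567
Step 3: sigma = 1.417e-02 S/cm

1.417e-02


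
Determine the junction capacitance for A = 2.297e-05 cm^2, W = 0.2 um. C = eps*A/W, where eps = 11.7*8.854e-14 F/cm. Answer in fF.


Step 1: eps_Si = 11.7 * 8.854e-14 = 1.035918e-12 F/cm
Step 2: W in cm = 0.2 * 1e-4 = 2.00e-05 cm
Step 3: C = 1.035918e-12 * 2.297e-05 / 2.00e-05 = 1.189752e-12 F
Step 4: C = 1189.75 fF

1189.75


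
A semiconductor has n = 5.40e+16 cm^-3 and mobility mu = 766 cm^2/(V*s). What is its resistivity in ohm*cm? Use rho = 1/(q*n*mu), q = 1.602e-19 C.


Step 1: sigma = q * n * mu = 1.602e-19 * 5.40e+16 * 766 = 6.62651e+00 S/cm
Step 2: rho = 1 / sigma = 1 / 6.62651e+00 = 0.1509 ohm*cm

0.1509


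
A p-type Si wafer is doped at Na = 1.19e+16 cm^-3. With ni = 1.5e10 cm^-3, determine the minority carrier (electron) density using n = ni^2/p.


Step 1: Majority hole concentration p ≈ Na = 1.19e+16 cm^-3
Step 2: n = ni^2 / Na = (1.5e10)^2 / 1.19e+16
Step 3: n = 1.89e+04 cm^-3

1.89e+04


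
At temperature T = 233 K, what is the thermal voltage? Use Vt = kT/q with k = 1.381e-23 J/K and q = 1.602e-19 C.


Step 1: kT = 1.381e-23 * 233 = 3.21773e-21 J
Step 2: Vt = kT/q = 3.21773e-21 / 1.602e-19
Step 3: Vt = 0.02009 V

0.02009


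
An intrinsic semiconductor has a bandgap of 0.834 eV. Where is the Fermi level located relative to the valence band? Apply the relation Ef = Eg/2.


Step 1: For an intrinsic semiconductor, the Fermi level sits at midgap.
Step 2: Ef = Eg / 2 = 0.834 / 2 = 0.417 eV

0.417


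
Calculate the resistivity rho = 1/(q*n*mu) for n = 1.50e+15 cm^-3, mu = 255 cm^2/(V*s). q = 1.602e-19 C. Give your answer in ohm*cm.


Step 1: sigma = q * n * mu = 1.602e-19 * 1.50e+15 * 255 = 6.12765e-02 S/cm
Step 2: rho = 1 / sigma = 1 / 6.12765e-02 = 16.32 ohm*cm

16.32


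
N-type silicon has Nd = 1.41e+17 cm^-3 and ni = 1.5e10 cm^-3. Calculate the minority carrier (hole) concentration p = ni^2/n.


Step 1: Since Nd >> ni, n ≈ Nd = 1.41e+17 cm^-3
Step 2: p = ni^2 / n = (1.5e10)^2 / 1.41e+17
Step 3: p = 2.25e20 / 1.41e+17 = 1.60e+03 cm^-3

1.60e+03


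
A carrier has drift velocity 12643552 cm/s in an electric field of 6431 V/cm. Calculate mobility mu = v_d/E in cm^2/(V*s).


Step 1: mu = v_d / E
Step 2: mu = 12643552 / 6431
Step 3: mu = 1966.03 cm^2/(V*s)

1966.03


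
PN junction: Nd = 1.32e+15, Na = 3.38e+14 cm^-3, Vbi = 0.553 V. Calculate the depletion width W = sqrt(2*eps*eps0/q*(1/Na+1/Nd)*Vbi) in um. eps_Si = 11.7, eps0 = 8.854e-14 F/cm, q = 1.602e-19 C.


Step 1: 1/Na + 1/Nd = 1/3.38e+14 + 1/1.32e+15 = 3.71616e-15
Step 2: 2*eps*eps0/q = 2*11.7*8.854e-14/1.602e-19 = 1.293281e+07
Step 3: W^2 = 1.293281e+07 * 3.71616e-15 * 0.553 = 2.65774e-08
Step 4: W = sqrt(2.65774e-08) = 1.630e-04 cm = 1.63 um

1.63


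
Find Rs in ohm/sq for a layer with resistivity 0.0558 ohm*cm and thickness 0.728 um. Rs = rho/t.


Step 1: Convert thickness to cm: t = 0.728 um = 7.2800e-05 cm
Step 2: Rs = rho / t = 0.0558 / 7.2800e-05
Step 3: Rs = 766.5 ohm/sq

766.5


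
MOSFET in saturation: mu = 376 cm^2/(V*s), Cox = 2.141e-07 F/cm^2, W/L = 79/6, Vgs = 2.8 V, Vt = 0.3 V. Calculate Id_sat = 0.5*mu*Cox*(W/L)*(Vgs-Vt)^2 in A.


Step 1: Overdrive voltage Vov = Vgs - Vt = 2.8 - 0.3 = 2.5 V
Step 2: W/L = 79/6 = 13.1667
Step 3: Id = 0.5 * 376 * 2.141e-07 * 13.1667 * 2.5^2
Step 4: Id = 3.31e-03 A

3.31e-03


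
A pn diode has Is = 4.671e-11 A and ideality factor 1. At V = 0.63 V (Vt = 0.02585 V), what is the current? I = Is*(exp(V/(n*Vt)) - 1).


Step 1: V/(n*Vt) = 0.63/(1*0.02585) = 24.3714
Step 2: exp(24.3714) = 3.8403e+10
Step 3: I = 4.671e-11 * (3.8403e+10 - 1) = 1.79e+00 A

1.79e+00


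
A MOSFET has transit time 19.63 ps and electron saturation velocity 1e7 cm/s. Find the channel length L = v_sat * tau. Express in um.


Step 1: tau in seconds = 19.63 ps * 1e-12 = 1.9630e-11 s
Step 2: L = v_sat * tau = 1e7 * 1.9630e-11 = 1.9630e-04 cm
Step 3: L in um = 1.9630e-04 * 1e4 = 1.963 um

1.963


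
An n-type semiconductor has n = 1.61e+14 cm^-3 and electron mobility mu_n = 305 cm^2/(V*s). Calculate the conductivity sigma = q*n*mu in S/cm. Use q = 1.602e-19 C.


Step 1: sigma = q * n * mu
Step 2: sigma = 1.602e-19 * 1.61e+14 * 305
Step 3: sigma = 7.867e-03 S/cm

7.867e-03


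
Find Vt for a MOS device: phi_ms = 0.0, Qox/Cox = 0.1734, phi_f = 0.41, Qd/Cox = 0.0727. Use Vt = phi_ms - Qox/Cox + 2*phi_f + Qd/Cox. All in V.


Step 1: Vt = phi_ms - Qox/Cox + 2*phi_f + Qd/Cox
Step 2: Vt = 0.0 - 0.1734 + 2*0.41 + 0.0727
Step 3: Vt = 0.0 - 0.1734 + 0.82 + 0.0727
Step 4: Vt = 0.7193 V

0.7193


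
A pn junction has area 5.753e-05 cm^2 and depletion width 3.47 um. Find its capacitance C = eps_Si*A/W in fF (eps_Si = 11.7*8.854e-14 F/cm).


Step 1: eps_Si = 11.7 * 8.854e-14 = 1.035918e-12 F/cm
Step 2: W in cm = 3.47 * 1e-4 = 3.47e-04 cm
Step 3: C = 1.035918e-12 * 5.753e-05 / 3.47e-04 = 1.717474e-13 F
Step 4: C = 171.75 fF

171.75


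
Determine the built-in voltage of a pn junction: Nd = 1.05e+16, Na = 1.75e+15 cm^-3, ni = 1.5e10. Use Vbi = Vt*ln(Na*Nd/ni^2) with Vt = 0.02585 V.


Step 1: Compute Na*Nd/ni^2 = 1.75e+15 * 1.05e+16 / (1.5e10)^2 = 8.1667e+10
Step 2: ln(8.1667e+10) = 25.1259
Step 3: Vbi = 0.02585 * 25.1259 = 0.65 V

0.65


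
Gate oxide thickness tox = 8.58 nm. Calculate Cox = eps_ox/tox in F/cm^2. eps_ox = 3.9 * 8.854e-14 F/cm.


Step 1: eps_ox = 3.9 * 8.854e-14 = 3.45306e-13 F/cm
Step 2: tox in cm = 8.58 nm * 1e-7 = 8.5800e-07 cm
Step 3: Cox = 3.45306e-13 / 8.5800e-07 = 4.02e-07 F/cm^2

4.02e-07


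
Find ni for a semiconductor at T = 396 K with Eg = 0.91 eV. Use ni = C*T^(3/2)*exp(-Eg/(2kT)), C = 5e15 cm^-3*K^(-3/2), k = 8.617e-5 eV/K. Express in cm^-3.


Step 1: Compute kT = 8.617e-5 * 396 = 0.03412332 eV
Step 2: Exponent = -Eg/(2kT) = -0.91/(2*0.03412332) = -13.33399
Step 3: T^(3/2) = 396^1.5 = 7880.30
Step 4: ni = 5e15 * 7880.30 * exp(-13.33399) = 6.38e+13 cm^-3

6.38e+13


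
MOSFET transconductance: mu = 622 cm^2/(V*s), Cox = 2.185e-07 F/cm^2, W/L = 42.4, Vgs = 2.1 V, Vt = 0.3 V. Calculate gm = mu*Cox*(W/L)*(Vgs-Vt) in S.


Step 1: Vov = Vgs - Vt = 2.1 - 0.3 = 1.8 V
Step 2: gm = mu * Cox * (W/L) * Vov
Step 3: gm = 622 * 2.185e-07 * 42.4 * 1.8 = 1.04e-02 S

1.04e-02


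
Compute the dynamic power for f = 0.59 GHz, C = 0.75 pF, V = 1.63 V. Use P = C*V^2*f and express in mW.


Step 1: V^2 = 1.63^2 = 2.6569 V^2
Step 2: P = C*V^2*f = 0.75e-12 F * 2.6569 * 0.59e9 Hz
Step 3: P = 1.17567825e-03 W
Step 4: P = 1.176 mW

1.176


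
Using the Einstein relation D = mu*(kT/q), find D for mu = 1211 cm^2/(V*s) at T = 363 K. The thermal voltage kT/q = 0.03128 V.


Step 1: D = mu * (kT/q)
Step 2: D = 1211 * 0.03128
Step 3: D = 37.88 cm^2/s

37.88


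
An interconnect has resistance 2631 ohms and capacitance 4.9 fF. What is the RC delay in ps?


Step 1: tau = R * C
Step 2: tau = 2631 * 4.9 fF = 2631 * 4.9e-15 F
Step 3: tau = 1.28919e-11 s = 12.8919 ps

12.8919


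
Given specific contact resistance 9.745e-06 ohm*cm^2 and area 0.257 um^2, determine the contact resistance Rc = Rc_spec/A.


Step 1: Convert area to cm^2: 0.257 um^2 = 2.5700e-09 cm^2
Step 2: Rc = Rc_spec / A = 9.745e-06 / 2.5700e-09
Step 3: Rc = 3.79e+03 ohms

3.79e+03


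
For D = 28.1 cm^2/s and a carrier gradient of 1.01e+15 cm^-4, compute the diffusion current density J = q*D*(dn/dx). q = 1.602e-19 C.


Step 1: J = q * D * (dn/dx)
Step 2: J = 1.602e-19 * 28.1 * 1.01e+15
Step 3: J = 4.55e-03 A/cm^2

4.55e-03


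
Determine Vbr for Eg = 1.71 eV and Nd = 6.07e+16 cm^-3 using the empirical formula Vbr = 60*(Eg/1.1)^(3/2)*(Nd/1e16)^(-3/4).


Step 1: Eg/1.1 = 1.71/1.1 = 1.554545
Step 2: (Eg/1.1)^1.5 = 1.554545^1.5 = 1.938228
Step 3: (Nd/1e16)^(-0.75) = (6.07)^(-0.75) = 0.258588
Step 4: Vbr = 60 * 1.938228 * 0.258588 = 30.1 V

30.1


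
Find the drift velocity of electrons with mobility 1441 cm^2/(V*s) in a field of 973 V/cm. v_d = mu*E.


Step 1: v_d = mu * E
Step 2: v_d = 1441 * 973 = 1402093
Step 3: v_d = 1.40e+06 cm/s

1.40e+06


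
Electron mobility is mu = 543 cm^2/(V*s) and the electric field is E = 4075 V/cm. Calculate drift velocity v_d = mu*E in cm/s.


Step 1: v_d = mu * E
Step 2: v_d = 543 * 4075 = 2212725
Step 3: v_d = 2.21e+06 cm/s

2.21e+06


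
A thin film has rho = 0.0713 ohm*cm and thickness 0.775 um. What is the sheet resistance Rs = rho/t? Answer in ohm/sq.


Step 1: Convert thickness to cm: t = 0.775 um = 7.7500e-05 cm
Step 2: Rs = rho / t = 0.0713 / 7.7500e-05
Step 3: Rs = 920.0 ohm/sq

920.0


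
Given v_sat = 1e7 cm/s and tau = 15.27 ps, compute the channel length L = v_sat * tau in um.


Step 1: tau in seconds = 15.27 ps * 1e-12 = 1.5270e-11 s
Step 2: L = v_sat * tau = 1e7 * 1.5270e-11 = 1.5270e-04 cm
Step 3: L in um = 1.5270e-04 * 1e4 = 1.527 um

1.527


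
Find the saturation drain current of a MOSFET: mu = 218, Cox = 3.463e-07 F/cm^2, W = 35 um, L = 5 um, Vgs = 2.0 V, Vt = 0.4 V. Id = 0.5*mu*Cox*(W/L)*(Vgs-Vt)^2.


Step 1: Overdrive voltage Vov = Vgs - Vt = 2.0 - 0.4 = 1.6 V
Step 2: W/L = 35/5 = 7
Step 3: Id = 0.5 * 218 * 3.463e-07 * 7 * 1.6^2
Step 4: Id = 6.76e-04 A

6.76e-04


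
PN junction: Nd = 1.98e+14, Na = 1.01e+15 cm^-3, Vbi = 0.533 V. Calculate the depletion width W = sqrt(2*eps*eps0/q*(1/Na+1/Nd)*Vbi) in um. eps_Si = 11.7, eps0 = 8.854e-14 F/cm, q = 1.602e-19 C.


Step 1: 1/Na + 1/Nd = 1/1.01e+15 + 1/1.98e+14 = 6.04060e-15
Step 2: 2*eps*eps0/q = 2*11.7*8.854e-14/1.602e-19 = 1.293281e+07
Step 3: W^2 = 1.293281e+07 * 6.04060e-15 * 0.533 = 4.16390e-08
Step 4: W = sqrt(4.16390e-08) = 2.041e-04 cm = 2.041 um

2.041


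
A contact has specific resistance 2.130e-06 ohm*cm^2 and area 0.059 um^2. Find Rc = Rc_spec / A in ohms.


Step 1: Convert area to cm^2: 0.059 um^2 = 5.9000e-10 cm^2
Step 2: Rc = Rc_spec / A = 2.130e-06 / 5.9000e-10
Step 3: Rc = 3.61e+03 ohms

3.61e+03


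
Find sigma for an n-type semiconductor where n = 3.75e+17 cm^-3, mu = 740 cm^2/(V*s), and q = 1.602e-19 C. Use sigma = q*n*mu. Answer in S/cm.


Step 1: sigma = q * n * mu
Step 2: sigma = 1.602e-19 * 3.75e+17 * 740
Step 3: sigma = 4.446e+01 S/cm

4.446e+01


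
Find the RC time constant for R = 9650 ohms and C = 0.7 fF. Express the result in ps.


Step 1: tau = R * C
Step 2: tau = 9650 * 0.7 fF = 9650 * 7.0e-16 F
Step 3: tau = 6.755e-12 s = 6.755 ps

6.755


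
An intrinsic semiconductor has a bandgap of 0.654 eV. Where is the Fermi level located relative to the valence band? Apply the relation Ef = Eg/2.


Step 1: For an intrinsic semiconductor, the Fermi level sits at midgap.
Step 2: Ef = Eg / 2 = 0.654 / 2 = 0.327 eV

0.327


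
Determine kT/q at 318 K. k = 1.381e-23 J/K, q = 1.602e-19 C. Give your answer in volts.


Step 1: kT = 1.381e-23 * 318 = 4.39158e-21 J
Step 2: Vt = kT/q = 4.39158e-21 / 1.602e-19
Step 3: Vt = 0.02741 V

0.02741


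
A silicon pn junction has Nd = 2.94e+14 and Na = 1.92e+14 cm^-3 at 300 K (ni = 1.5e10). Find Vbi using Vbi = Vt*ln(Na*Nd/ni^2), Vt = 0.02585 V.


Step 1: Compute Na*Nd/ni^2 = 1.92e+14 * 2.94e+14 / (1.5e10)^2 = 2.5088e+08
Step 2: ln(2.5088e+08) = 19.3405
Step 3: Vbi = 0.02585 * 19.3405 = 0.5 V

0.5


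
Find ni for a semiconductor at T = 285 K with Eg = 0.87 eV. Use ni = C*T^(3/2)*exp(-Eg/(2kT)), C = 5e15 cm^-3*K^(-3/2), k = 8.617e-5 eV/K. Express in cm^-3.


Step 1: Compute kT = 8.617e-5 * 285 = 0.02455845 eV
Step 2: Exponent = -Eg/(2kT) = -0.87/(2*0.02455845) = -17.71284
Step 3: T^(3/2) = 285^1.5 = 4811.35
Step 4: ni = 5e15 * 4811.35 * exp(-17.71284) = 4.88e+11 cm^-3

4.88e+11


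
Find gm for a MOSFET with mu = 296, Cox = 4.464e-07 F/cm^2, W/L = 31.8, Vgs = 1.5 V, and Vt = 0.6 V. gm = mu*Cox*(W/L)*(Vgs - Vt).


Step 1: Vov = Vgs - Vt = 1.5 - 0.6 = 0.9 V
Step 2: gm = mu * Cox * (W/L) * Vov
Step 3: gm = 296 * 4.464e-07 * 31.8 * 0.9 = 3.78e-03 S

3.78e-03


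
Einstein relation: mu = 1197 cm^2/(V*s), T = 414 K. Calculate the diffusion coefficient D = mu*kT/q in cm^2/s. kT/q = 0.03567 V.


Step 1: D = mu * (kT/q)
Step 2: D = 1197 * 0.03567
Step 3: D = 42.7 cm^2/s

42.7


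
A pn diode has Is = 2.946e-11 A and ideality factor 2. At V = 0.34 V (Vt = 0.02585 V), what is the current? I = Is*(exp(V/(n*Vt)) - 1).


Step 1: V/(n*Vt) = 0.34/(2*0.02585) = 6.5764
Step 2: exp(6.5764) = 7.1795e+02
Step 3: I = 2.946e-11 * (7.1795e+02 - 1) = 2.11e-08 A

2.11e-08


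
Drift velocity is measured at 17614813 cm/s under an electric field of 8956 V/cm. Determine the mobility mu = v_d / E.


Step 1: mu = v_d / E
Step 2: mu = 17614813 / 8956
Step 3: mu = 1966.82 cm^2/(V*s)

1966.82


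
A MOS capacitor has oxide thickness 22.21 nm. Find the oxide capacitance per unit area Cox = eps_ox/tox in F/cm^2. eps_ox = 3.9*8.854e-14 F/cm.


Step 1: eps_ox = 3.9 * 8.854e-14 = 3.45306e-13 F/cm
Step 2: tox in cm = 22.21 nm * 1e-7 = 2.2210e-06 cm
Step 3: Cox = 3.45306e-13 / 2.2210e-06 = 1.55e-07 F/cm^2

1.55e-07


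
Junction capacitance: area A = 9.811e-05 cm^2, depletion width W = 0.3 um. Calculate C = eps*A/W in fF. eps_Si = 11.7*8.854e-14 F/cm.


Step 1: eps_Si = 11.7 * 8.854e-14 = 1.035918e-12 F/cm
Step 2: W in cm = 0.3 * 1e-4 = 3.00e-05 cm
Step 3: C = 1.035918e-12 * 9.811e-05 / 3.00e-05 = 3.387797e-12 F
Step 4: C = 3387.8 fF

3387.8


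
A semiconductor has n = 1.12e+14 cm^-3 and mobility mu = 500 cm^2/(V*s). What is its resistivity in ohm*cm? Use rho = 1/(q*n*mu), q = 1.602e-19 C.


Step 1: sigma = q * n * mu = 1.602e-19 * 1.12e+14 * 500 = 8.97120e-03 S/cm
Step 2: rho = 1 / sigma = 1 / 8.97120e-03 = 111.5 ohm*cm

111.5


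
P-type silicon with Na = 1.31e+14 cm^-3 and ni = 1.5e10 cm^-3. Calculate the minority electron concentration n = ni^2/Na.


Step 1: Majority hole concentration p ≈ Na = 1.31e+14 cm^-3
Step 2: n = ni^2 / Na = (1.5e10)^2 / 1.31e+14
Step 3: n = 1.72e+06 cm^-3

1.72e+06


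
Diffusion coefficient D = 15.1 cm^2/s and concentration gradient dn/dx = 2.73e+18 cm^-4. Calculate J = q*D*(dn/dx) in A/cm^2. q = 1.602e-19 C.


Step 1: J = q * D * (dn/dx)
Step 2: J = 1.602e-19 * 15.1 * 2.73e+18
Step 3: J = 6.60e+00 A/cm^2

6.60e+00


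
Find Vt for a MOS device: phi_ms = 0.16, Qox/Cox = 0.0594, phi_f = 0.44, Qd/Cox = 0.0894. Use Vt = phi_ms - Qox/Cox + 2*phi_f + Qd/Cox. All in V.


Step 1: Vt = phi_ms - Qox/Cox + 2*phi_f + Qd/Cox
Step 2: Vt = 0.16 - 0.0594 + 2*0.44 + 0.0894
Step 3: Vt = 0.16 - 0.0594 + 0.88 + 0.0894
Step 4: Vt = 1.07 V

1.07


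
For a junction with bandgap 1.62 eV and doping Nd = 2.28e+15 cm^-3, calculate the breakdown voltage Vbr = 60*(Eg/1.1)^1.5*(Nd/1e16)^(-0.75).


Step 1: Eg/1.1 = 1.62/1.1 = 1.472727
Step 2: (Eg/1.1)^1.5 = 1.472727^1.5 = 1.787242
Step 3: (Nd/1e16)^(-0.75) = (0.228)^(-0.75) = 3.030741
Step 4: Vbr = 60 * 1.787242 * 3.030741 = 325.0 V

325.0


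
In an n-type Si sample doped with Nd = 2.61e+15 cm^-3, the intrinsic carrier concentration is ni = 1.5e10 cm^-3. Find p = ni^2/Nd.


Step 1: Since Nd >> ni, n ≈ Nd = 2.61e+15 cm^-3
Step 2: p = ni^2 / n = (1.5e10)^2 / 2.61e+15
Step 3: p = 2.25e20 / 2.61e+15 = 8.62e+04 cm^-3

8.62e+04


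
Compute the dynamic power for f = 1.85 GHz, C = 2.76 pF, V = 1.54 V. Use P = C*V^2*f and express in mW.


Step 1: V^2 = 1.54^2 = 2.3716 V^2
Step 2: P = C*V^2*f = 2.76e-12 F * 2.3716 * 1.85e9 Hz
Step 3: P = 1.21093896e-02 W
Step 4: P = 12.109 mW

12.109


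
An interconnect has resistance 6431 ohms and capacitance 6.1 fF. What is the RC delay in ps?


Step 1: tau = R * C
Step 2: tau = 6431 * 6.1 fF = 6431 * 6.1e-15 F
Step 3: tau = 3.92291e-11 s = 39.2291 ps

39.2291


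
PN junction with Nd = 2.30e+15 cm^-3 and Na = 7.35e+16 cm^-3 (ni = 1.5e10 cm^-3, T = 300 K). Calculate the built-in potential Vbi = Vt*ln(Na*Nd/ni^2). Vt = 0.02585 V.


Step 1: Compute Na*Nd/ni^2 = 7.35e+16 * 2.30e+15 / (1.5e10)^2 = 7.5133e+11
Step 2: ln(7.5133e+11) = 27.3451
Step 3: Vbi = 0.02585 * 27.3451 = 0.707 V

0.707


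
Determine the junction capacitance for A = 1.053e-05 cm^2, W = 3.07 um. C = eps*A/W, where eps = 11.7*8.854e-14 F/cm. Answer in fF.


Step 1: eps_Si = 11.7 * 8.854e-14 = 1.035918e-12 F/cm
Step 2: W in cm = 3.07 * 1e-4 = 3.07e-04 cm
Step 3: C = 1.035918e-12 * 1.053e-05 / 3.07e-04 = 3.553165e-14 F
Step 4: C = 35.53 fF

35.53


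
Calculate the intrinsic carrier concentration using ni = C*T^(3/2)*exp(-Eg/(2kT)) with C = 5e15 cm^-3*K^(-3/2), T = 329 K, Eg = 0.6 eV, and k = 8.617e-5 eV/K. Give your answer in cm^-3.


Step 1: Compute kT = 8.617e-5 * 329 = 0.02834993 eV
Step 2: Exponent = -Eg/(2kT) = -0.6/(2*0.02834993) = -10.58204
Step 3: T^(3/2) = 329^1.5 = 5967.52
Step 4: ni = 5e15 * 5967.52 * exp(-10.58204) = 7.57e+14 cm^-3

7.57e+14


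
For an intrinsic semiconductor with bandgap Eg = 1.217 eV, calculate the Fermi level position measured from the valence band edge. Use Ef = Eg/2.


Step 1: For an intrinsic semiconductor, the Fermi level sits at midgap.
Step 2: Ef = Eg / 2 = 1.217 / 2 = 0.6085 eV

0.6085


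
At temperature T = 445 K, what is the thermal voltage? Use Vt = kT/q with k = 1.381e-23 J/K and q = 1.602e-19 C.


Step 1: kT = 1.381e-23 * 445 = 6.14545e-21 J
Step 2: Vt = kT/q = 6.14545e-21 / 1.602e-19
Step 3: Vt = 0.03836 V

0.03836


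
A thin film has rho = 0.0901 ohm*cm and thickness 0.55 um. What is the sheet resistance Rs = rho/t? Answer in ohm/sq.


Step 1: Convert thickness to cm: t = 0.55 um = 5.5000e-05 cm
Step 2: Rs = rho / t = 0.0901 / 5.5000e-05
Step 3: Rs = 1638.2 ohm/sq

1638.2


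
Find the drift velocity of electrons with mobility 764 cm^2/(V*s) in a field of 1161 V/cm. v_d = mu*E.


Step 1: v_d = mu * E
Step 2: v_d = 764 * 1161 = 887004
Step 3: v_d = 8.87e+05 cm/s

8.87e+05


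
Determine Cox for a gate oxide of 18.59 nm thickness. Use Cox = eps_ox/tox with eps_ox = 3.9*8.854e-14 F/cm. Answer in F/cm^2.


Step 1: eps_ox = 3.9 * 8.854e-14 = 3.45306e-13 F/cm
Step 2: tox in cm = 18.59 nm * 1e-7 = 1.8590e-06 cm
Step 3: Cox = 3.45306e-13 / 1.8590e-06 = 1.86e-07 F/cm^2

1.86e-07


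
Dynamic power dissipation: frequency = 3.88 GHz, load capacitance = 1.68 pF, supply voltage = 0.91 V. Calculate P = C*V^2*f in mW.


Step 1: V^2 = 0.91^2 = 0.8281 V^2
Step 2: P = C*V^2*f = 1.68e-12 F * 0.8281 * 3.88e9 Hz
Step 3: P = 5.39788704e-03 W
Step 4: P = 5.398 mW

5.398


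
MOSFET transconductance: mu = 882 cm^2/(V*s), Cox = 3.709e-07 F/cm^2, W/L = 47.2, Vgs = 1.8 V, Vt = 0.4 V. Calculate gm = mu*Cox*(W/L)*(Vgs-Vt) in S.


Step 1: Vov = Vgs - Vt = 1.8 - 0.4 = 1.4 V
Step 2: gm = mu * Cox * (W/L) * Vov
Step 3: gm = 882 * 3.709e-07 * 47.2 * 1.4 = 2.16e-02 S

2.16e-02


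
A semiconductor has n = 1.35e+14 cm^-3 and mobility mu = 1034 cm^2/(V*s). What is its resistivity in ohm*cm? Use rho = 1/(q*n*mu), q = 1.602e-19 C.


Step 1: sigma = q * n * mu = 1.602e-19 * 1.35e+14 * 1034 = 2.23623e-02 S/cm
Step 2: rho = 1 / sigma = 1 / 2.23623e-02 = 44.72 ohm*cm

44.72


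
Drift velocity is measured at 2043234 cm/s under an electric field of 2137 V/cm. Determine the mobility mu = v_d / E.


Step 1: mu = v_d / E
Step 2: mu = 2043234 / 2137
Step 3: mu = 956.12 cm^2/(V*s)

956.12


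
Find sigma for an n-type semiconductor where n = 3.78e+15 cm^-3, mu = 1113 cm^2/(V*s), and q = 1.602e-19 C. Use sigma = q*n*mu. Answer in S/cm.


Step 1: sigma = q * n * mu
Step 2: sigma = 1.602e-19 * 3.78e+15 * 1113
Step 3: sigma = 6.740e-01 S/cm

6.740e-01


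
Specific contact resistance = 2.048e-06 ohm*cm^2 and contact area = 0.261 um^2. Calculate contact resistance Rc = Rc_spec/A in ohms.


Step 1: Convert area to cm^2: 0.261 um^2 = 2.6100e-09 cm^2
Step 2: Rc = Rc_spec / A = 2.048e-06 / 2.6100e-09
Step 3: Rc = 7.85e+02 ohms

7.85e+02


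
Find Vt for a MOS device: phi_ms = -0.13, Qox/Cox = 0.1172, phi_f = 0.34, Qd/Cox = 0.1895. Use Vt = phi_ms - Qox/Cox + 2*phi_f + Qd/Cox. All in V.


Step 1: Vt = phi_ms - Qox/Cox + 2*phi_f + Qd/Cox
Step 2: Vt = -0.13 - 0.1172 + 2*0.34 + 0.1895
Step 3: Vt = -0.13 - 0.1172 + 0.68 + 0.1895
Step 4: Vt = 0.6223 V

0.6223


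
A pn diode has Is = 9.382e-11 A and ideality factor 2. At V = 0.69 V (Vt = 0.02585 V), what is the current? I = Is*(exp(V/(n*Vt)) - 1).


Step 1: V/(n*Vt) = 0.69/(2*0.02585) = 13.3462
Step 2: exp(13.3462) = 6.2543e+05
Step 3: I = 9.382e-11 * (6.2543e+05 - 1) = 5.87e-05 A

5.87e-05


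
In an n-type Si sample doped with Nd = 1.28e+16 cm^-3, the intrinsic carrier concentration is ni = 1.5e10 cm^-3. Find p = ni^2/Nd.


Step 1: Since Nd >> ni, n ≈ Nd = 1.28e+16 cm^-3
Step 2: p = ni^2 / n = (1.5e10)^2 / 1.28e+16
Step 3: p = 2.25e20 / 1.28e+16 = 1.76e+04 cm^-3

1.76e+04


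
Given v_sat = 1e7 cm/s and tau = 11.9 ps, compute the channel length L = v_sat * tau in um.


Step 1: tau in seconds = 11.9 ps * 1e-12 = 1.1900e-11 s
Step 2: L = v_sat * tau = 1e7 * 1.1900e-11 = 1.1900e-04 cm
Step 3: L in um = 1.1900e-04 * 1e4 = 1.19 um

1.19


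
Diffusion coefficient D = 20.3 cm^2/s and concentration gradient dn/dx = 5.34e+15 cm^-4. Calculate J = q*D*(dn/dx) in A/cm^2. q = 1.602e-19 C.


Step 1: J = q * D * (dn/dx)
Step 2: J = 1.602e-19 * 20.3 * 5.34e+15
Step 3: J = 1.74e-02 A/cm^2

1.74e-02


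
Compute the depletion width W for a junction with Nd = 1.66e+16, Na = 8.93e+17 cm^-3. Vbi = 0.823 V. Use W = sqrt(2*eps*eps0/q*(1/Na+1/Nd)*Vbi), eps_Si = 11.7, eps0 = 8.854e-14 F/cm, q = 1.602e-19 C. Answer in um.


Step 1: 1/Na + 1/Nd = 1/8.93e+17 + 1/1.66e+16 = 6.13608e-17
Step 2: 2*eps*eps0/q = 2*11.7*8.854e-14/1.602e-19 = 1.293281e+07
Step 3: W^2 = 1.293281e+07 * 6.13608e-17 * 0.823 = 6.53106e-10
Step 4: W = sqrt(6.53106e-10) = 2.556e-05 cm = 0.2556 um

0.2556


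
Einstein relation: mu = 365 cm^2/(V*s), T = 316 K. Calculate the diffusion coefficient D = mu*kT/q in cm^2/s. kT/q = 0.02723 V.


Step 1: D = mu * (kT/q)
Step 2: D = 365 * 0.02723
Step 3: D = 9.94 cm^2/s

9.94


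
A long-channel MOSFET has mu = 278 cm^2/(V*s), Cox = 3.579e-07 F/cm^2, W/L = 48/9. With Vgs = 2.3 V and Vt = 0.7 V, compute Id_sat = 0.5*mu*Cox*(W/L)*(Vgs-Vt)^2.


Step 1: Overdrive voltage Vov = Vgs - Vt = 2.3 - 0.7 = 1.6 V
Step 2: W/L = 48/9 = 5.33333
Step 3: Id = 0.5 * 278 * 3.579e-07 * 5.33333 * 1.6^2
Step 4: Id = 6.79e-04 A

6.79e-04


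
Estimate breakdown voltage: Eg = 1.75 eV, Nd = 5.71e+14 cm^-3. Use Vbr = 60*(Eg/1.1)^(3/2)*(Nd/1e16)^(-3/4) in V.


Step 1: Eg/1.1 = 1.75/1.1 = 1.590909
Step 2: (Eg/1.1)^1.5 = 1.590909^1.5 = 2.006633
Step 3: (Nd/1e16)^(-0.75) = (0.0571)^(-0.75) = 8.560969
Step 4: Vbr = 60 * 2.006633 * 8.560969 = 1030.7 V

1030.7


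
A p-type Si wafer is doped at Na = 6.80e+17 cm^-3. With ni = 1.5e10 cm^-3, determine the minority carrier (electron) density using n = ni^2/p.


Step 1: Majority hole concentration p ≈ Na = 6.80e+17 cm^-3
Step 2: n = ni^2 / Na = (1.5e10)^2 / 6.80e+17
Step 3: n = 3.31e+02 cm^-3

3.31e+02


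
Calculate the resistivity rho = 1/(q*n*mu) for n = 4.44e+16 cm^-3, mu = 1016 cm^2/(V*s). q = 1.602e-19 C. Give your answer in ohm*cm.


Step 1: sigma = q * n * mu = 1.602e-19 * 4.44e+16 * 1016 = 7.22669e+00 S/cm
Step 2: rho = 1 / sigma = 1 / 7.22669e+00 = 0.1384 ohm*cm

0.1384


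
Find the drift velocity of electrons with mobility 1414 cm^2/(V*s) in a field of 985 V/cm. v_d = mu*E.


Step 1: v_d = mu * E
Step 2: v_d = 1414 * 985 = 1392790
Step 3: v_d = 1.39e+06 cm/s

1.39e+06


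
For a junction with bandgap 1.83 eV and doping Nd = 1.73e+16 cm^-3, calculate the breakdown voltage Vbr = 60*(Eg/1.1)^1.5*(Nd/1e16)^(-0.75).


Step 1: Eg/1.1 = 1.83/1.1 = 1.663636
Step 2: (Eg/1.1)^1.5 = 1.663636^1.5 = 2.145791
Step 3: (Nd/1e16)^(-0.75) = (1.73)^(-0.75) = 0.662927
Step 4: Vbr = 60 * 2.145791 * 0.662927 = 85.4 V

85.4


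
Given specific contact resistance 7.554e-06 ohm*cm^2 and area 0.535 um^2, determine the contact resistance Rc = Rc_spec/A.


Step 1: Convert area to cm^2: 0.535 um^2 = 5.3500e-09 cm^2
Step 2: Rc = Rc_spec / A = 7.554e-06 / 5.3500e-09
Step 3: Rc = 1.41e+03 ohms

1.41e+03


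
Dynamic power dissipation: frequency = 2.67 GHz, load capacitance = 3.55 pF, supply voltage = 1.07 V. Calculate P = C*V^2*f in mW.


Step 1: V^2 = 1.07^2 = 1.1449 V^2
Step 2: P = C*V^2*f = 3.55e-12 F * 1.1449 * 2.67e9 Hz
Step 3: P = 1.085193465e-02 W
Step 4: P = 10.852 mW

10.852


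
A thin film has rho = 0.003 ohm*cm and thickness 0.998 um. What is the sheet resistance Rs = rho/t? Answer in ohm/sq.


Step 1: Convert thickness to cm: t = 0.998 um = 9.9800e-05 cm
Step 2: Rs = rho / t = 0.003 / 9.9800e-05
Step 3: Rs = 30.1 ohm/sq

30.1


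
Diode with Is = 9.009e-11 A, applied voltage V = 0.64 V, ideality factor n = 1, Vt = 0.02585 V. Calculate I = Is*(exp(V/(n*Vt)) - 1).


Step 1: V/(n*Vt) = 0.64/(1*0.02585) = 24.7582
Step 2: exp(24.7582) = 5.6539e+10
Step 3: I = 9.009e-11 * (5.6539e+10 - 1) = 5.09e+00 A

5.09e+00


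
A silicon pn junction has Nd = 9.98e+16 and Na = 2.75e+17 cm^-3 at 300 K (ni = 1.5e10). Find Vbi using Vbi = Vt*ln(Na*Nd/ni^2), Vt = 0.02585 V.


Step 1: Compute Na*Nd/ni^2 = 2.75e+17 * 9.98e+16 / (1.5e10)^2 = 1.2198e+14
Step 2: ln(1.2198e+14) = 32.4349
Step 3: Vbi = 0.02585 * 32.4349 = 0.838 V

0.838


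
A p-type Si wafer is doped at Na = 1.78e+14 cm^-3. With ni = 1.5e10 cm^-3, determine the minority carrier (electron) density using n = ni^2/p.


Step 1: Majority hole concentration p ≈ Na = 1.78e+14 cm^-3
Step 2: n = ni^2 / Na = (1.5e10)^2 / 1.78e+14
Step 3: n = 1.26e+06 cm^-3

1.26e+06


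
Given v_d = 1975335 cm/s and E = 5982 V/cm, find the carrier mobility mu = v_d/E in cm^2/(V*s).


Step 1: mu = v_d / E
Step 2: mu = 1975335 / 5982
Step 3: mu = 330.21 cm^2/(V*s)

330.21


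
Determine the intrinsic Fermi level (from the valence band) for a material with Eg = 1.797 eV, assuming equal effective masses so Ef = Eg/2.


Step 1: For an intrinsic semiconductor, the Fermi level sits at midgap.
Step 2: Ef = Eg / 2 = 1.797 / 2 = 0.8985 eV

0.8985


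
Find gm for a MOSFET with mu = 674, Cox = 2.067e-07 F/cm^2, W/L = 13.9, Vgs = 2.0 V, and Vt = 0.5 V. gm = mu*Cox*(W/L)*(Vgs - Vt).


Step 1: Vov = Vgs - Vt = 2.0 - 0.5 = 1.5 V
Step 2: gm = mu * Cox * (W/L) * Vov
Step 3: gm = 674 * 2.067e-07 * 13.9 * 1.5 = 2.90e-03 S

2.90e-03


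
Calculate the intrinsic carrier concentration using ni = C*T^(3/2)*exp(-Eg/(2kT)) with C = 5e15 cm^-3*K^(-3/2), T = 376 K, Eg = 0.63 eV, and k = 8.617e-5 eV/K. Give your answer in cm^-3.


Step 1: Compute kT = 8.617e-5 * 376 = 0.03239992 eV
Step 2: Exponent = -Eg/(2kT) = -0.63/(2*0.03239992) = -9.72225
Step 3: T^(3/2) = 376^1.5 = 7290.91
Step 4: ni = 5e15 * 7290.91 * exp(-9.72225) = 2.18e+15 cm^-3

2.18e+15


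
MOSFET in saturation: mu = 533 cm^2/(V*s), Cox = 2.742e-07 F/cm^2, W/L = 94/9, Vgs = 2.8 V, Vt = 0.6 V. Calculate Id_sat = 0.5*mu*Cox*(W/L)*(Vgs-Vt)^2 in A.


Step 1: Overdrive voltage Vov = Vgs - Vt = 2.8 - 0.6 = 2.2 V
Step 2: W/L = 94/9 = 10.4444
Step 3: Id = 0.5 * 533 * 2.742e-07 * 10.4444 * 2.2^2
Step 4: Id = 3.69e-03 A

3.69e-03


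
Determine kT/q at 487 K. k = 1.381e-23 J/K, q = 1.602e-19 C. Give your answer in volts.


Step 1: kT = 1.381e-23 * 487 = 6.72547e-21 J
Step 2: Vt = kT/q = 6.72547e-21 / 1.602e-19
Step 3: Vt = 0.04198 V

0.04198


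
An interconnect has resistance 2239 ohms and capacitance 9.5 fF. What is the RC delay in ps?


Step 1: tau = R * C
Step 2: tau = 2239 * 9.5 fF = 2239 * 9.5e-15 F
Step 3: tau = 2.12705e-11 s = 21.2705 ps

21.2705


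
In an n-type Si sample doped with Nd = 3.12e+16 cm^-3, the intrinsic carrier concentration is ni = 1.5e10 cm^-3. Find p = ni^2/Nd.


Step 1: Since Nd >> ni, n ≈ Nd = 3.12e+16 cm^-3
Step 2: p = ni^2 / n = (1.5e10)^2 / 3.12e+16
Step 3: p = 2.25e20 / 3.12e+16 = 7.21e+03 cm^-3

7.21e+03


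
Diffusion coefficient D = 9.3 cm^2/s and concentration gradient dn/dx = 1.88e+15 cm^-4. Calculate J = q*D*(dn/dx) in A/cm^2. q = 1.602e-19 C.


Step 1: J = q * D * (dn/dx)
Step 2: J = 1.602e-19 * 9.3 * 1.88e+15
Step 3: J = 2.80e-03 A/cm^2

2.80e-03
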